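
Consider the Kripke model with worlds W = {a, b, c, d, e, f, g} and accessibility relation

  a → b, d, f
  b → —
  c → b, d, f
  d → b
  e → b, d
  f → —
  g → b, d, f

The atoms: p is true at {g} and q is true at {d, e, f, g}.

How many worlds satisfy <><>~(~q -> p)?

a: successors {b, d, f}; <>~(~q -> p) there: b:F, d:T, f:F. ✓
b: no successors, so <><>~(~q -> p) fails. ✗
c: successors {b, d, f}; <>~(~q -> p) there: b:F, d:T, f:F. ✓
d: successors {b}; <>~(~q -> p) there: b:F. ✗
e: successors {b, d}; <>~(~q -> p) there: b:F, d:T. ✓
f: no successors, so <><>~(~q -> p) fails. ✗
g: successors {b, d, f}; <>~(~q -> p) there: b:F, d:T, f:F. ✓
Satisfying worlds: {a, c, e, g}.

4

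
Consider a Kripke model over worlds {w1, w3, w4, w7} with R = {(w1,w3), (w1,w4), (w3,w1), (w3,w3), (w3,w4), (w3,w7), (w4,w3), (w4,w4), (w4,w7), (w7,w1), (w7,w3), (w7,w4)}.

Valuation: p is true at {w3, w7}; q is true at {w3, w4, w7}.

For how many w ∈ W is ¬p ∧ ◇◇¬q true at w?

2

w1: ¬p is T, ◇◇¬q is T. ✓
w3: ¬p is F, ◇◇¬q is T. ✗
w4: ¬p is T, ◇◇¬q is T. ✓
w7: ¬p is F, ◇◇¬q is T. ✗
Satisfying worlds: {w1, w4}.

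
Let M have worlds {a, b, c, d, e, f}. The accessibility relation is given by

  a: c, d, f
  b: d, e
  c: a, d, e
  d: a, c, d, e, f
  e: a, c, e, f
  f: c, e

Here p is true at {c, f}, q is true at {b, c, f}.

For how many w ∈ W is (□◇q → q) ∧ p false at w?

4

a: □◇q → q is T, p is F. ✗
b: □◇q → q is T, p is F. ✗
c: □◇q → q is T, p is T. ✓
d: □◇q → q is T, p is F. ✗
e: □◇q → q is T, p is F. ✗
f: □◇q → q is T, p is T. ✓
Satisfying worlds: {c, f}.
So (□◇q → q) ∧ p fails at the other 4 worlds.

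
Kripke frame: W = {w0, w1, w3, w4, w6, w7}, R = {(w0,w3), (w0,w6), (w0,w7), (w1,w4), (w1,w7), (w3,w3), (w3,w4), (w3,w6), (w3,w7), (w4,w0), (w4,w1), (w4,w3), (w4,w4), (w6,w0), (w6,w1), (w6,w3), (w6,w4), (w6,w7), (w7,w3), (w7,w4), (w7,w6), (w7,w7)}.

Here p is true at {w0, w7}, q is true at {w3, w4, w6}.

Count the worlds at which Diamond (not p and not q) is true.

w0: successors {w3, w6, w7}; not p and not q there: w3:F, w6:F, w7:F. ✗
w1: successors {w4, w7}; not p and not q there: w4:F, w7:F. ✗
w3: successors {w3, w4, w6, w7}; not p and not q there: w3:F, w4:F, w6:F, w7:F. ✗
w4: successors {w0, w1, w3, w4}; not p and not q there: w0:F, w1:T, w3:F, w4:F. ✓
w6: successors {w0, w1, w3, w4, w7}; not p and not q there: w0:F, w1:T, w3:F, w4:F, w7:F. ✓
w7: successors {w3, w4, w6, w7}; not p and not q there: w3:F, w4:F, w6:F, w7:F. ✗
Satisfying worlds: {w4, w6}.

2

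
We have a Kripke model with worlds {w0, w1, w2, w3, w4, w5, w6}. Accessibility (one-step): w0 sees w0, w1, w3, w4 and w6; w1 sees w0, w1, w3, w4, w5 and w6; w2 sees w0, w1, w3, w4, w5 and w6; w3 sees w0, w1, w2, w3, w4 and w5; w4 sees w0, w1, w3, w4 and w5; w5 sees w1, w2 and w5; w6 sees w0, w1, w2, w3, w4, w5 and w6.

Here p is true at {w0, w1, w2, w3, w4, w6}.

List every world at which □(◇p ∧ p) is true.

w0: successors {w0, w1, w3, w4, w6}; ◇p ∧ p there: w0:T, w1:T, w3:T, w4:T, w6:T. ✓
w1: successors {w0, w1, w3, w4, w5, w6}; ◇p ∧ p there: w0:T, w1:T, w3:T, w4:T, w5:F, w6:T. ✗
w2: successors {w0, w1, w3, w4, w5, w6}; ◇p ∧ p there: w0:T, w1:T, w3:T, w4:T, w5:F, w6:T. ✗
w3: successors {w0, w1, w2, w3, w4, w5}; ◇p ∧ p there: w0:T, w1:T, w2:T, w3:T, w4:T, w5:F. ✗
w4: successors {w0, w1, w3, w4, w5}; ◇p ∧ p there: w0:T, w1:T, w3:T, w4:T, w5:F. ✗
w5: successors {w1, w2, w5}; ◇p ∧ p there: w1:T, w2:T, w5:F. ✗
w6: successors {w0, w1, w2, w3, w4, w5, w6}; ◇p ∧ p there: w0:T, w1:T, w2:T, w3:T, w4:T, w5:F, w6:T. ✗

{w0}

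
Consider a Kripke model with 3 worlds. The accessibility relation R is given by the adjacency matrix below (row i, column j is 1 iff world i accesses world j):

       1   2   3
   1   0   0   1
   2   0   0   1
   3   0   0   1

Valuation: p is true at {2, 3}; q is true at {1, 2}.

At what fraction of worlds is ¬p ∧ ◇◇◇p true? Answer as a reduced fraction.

1/3

1: ¬p is T, ◇◇◇p is T. ✓
2: ¬p is F, ◇◇◇p is T. ✗
3: ¬p is F, ◇◇◇p is T. ✗
That's 1 of 3 worlds, so 1/3.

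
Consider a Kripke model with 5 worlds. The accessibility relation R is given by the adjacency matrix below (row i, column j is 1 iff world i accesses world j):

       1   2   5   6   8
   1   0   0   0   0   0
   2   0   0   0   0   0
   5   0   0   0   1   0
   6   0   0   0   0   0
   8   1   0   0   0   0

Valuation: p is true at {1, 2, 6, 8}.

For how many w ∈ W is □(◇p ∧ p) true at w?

3

1: no successors, so □(◇p ∧ p) holds vacuously. ✓
2: no successors, so □(◇p ∧ p) holds vacuously. ✓
5: successors {6}; ◇p ∧ p there: 6:F. ✗
6: no successors, so □(◇p ∧ p) holds vacuously. ✓
8: successors {1}; ◇p ∧ p there: 1:F. ✗
Satisfying worlds: {1, 2, 6}.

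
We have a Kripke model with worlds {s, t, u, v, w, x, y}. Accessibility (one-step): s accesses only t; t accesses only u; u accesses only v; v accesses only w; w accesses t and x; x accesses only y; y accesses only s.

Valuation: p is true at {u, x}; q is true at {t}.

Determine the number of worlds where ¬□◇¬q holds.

s: □◇¬q is T. ✗
t: □◇¬q is T. ✗
u: □◇¬q is T. ✗
v: □◇¬q is T. ✗
w: □◇¬q is T. ✗
x: □◇¬q is T. ✗
y: □◇¬q is F. ✓
Satisfying worlds: {y}.

1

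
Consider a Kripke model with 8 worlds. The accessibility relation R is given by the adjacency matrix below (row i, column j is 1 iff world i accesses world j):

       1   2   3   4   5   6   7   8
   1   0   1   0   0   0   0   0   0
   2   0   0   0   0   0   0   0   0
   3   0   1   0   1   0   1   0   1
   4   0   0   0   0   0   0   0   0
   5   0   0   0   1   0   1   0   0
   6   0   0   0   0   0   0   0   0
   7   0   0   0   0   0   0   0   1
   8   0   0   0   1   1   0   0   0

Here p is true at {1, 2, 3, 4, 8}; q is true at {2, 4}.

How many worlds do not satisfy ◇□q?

4

1: successors {2}; □q there: 2:T. ✓
2: no successors, so ◇□q fails. ✗
3: successors {2, 4, 6, 8}; □q there: 2:T, 4:T, 6:T, 8:F. ✓
4: no successors, so ◇□q fails. ✗
5: successors {4, 6}; □q there: 4:T, 6:T. ✓
6: no successors, so ◇□q fails. ✗
7: successors {8}; □q there: 8:F. ✗
8: successors {4, 5}; □q there: 4:T, 5:F. ✓
Satisfying worlds: {1, 3, 5, 8}.
So ◇□q fails at the other 4 worlds.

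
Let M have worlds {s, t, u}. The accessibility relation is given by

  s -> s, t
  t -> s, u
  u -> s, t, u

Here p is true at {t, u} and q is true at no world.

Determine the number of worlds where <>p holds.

s: successors {s, t}; p there: s:F, t:T. ✓
t: successors {s, u}; p there: s:F, u:T. ✓
u: successors {s, t, u}; p there: s:F, t:T, u:T. ✓
Satisfying worlds: {s, t, u}.

3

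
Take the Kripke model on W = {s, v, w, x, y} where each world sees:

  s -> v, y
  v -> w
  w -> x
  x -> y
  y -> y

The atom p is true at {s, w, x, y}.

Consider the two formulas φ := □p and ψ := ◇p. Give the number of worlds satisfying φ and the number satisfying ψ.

For □p:
s: successors {v, y}; p there: v:F, y:T. ✗
v: successors {w}; p there: w:T. ✓
w: successors {x}; p there: x:T. ✓
x: successors {y}; p there: y:T. ✓
y: successors {y}; p there: y:T. ✓
— 4 worlds.
For ◇p:
s: successors {v, y}; p there: v:F, y:T. ✓
v: successors {w}; p there: w:T. ✓
w: successors {x}; p there: x:T. ✓
x: successors {y}; p there: y:T. ✓
y: successors {y}; p there: y:T. ✓
— 5 worlds.

4 and 5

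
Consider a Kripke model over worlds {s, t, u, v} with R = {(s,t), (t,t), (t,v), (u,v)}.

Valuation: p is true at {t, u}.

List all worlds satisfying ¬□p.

{t, u}

s: □p is T. ✗
t: □p is F. ✓
u: □p is F. ✓
v: □p is T. ✗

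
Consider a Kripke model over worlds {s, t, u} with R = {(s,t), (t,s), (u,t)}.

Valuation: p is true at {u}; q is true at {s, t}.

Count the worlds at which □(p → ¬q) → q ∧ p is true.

0

s: □(p → ¬q) is T, q ∧ p is F. ✗
t: □(p → ¬q) is T, q ∧ p is F. ✗
u: □(p → ¬q) is T, q ∧ p is F. ✗
Satisfying worlds: ∅.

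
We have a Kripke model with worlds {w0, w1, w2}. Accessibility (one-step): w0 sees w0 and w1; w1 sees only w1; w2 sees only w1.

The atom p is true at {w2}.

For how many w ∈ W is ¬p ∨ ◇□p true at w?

2

w0: ¬p is T, ◇□p is F. ✓
w1: ¬p is T, ◇□p is F. ✓
w2: ¬p is F, ◇□p is F. ✗
Satisfying worlds: {w0, w1}.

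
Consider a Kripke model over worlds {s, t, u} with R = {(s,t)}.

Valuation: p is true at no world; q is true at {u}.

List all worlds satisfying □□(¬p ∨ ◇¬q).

s: successors {t}; □(¬p ∨ ◇¬q) there: t:T. ✓
t: no successors, so □□(¬p ∨ ◇¬q) holds vacuously. ✓
u: no successors, so □□(¬p ∨ ◇¬q) holds vacuously. ✓

{s, t, u}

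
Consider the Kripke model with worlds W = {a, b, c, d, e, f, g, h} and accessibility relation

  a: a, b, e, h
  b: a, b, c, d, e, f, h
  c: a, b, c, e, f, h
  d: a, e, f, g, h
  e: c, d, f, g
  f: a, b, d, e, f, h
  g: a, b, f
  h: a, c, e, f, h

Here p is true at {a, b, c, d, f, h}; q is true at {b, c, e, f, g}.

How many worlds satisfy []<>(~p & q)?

a: successors {a, b, e, h}; <>(~p & q) there: a:T, b:T, e:T, h:T. ✓
b: successors {a, b, c, d, e, f, h}; <>(~p & q) there: a:T, b:T, c:T, d:T, e:T, f:T, h:T. ✓
c: successors {a, b, c, e, f, h}; <>(~p & q) there: a:T, b:T, c:T, e:T, f:T, h:T. ✓
d: successors {a, e, f, g, h}; <>(~p & q) there: a:T, e:T, f:T, g:F, h:T. ✗
e: successors {c, d, f, g}; <>(~p & q) there: c:T, d:T, f:T, g:F. ✗
f: successors {a, b, d, e, f, h}; <>(~p & q) there: a:T, b:T, d:T, e:T, f:T, h:T. ✓
g: successors {a, b, f}; <>(~p & q) there: a:T, b:T, f:T. ✓
h: successors {a, c, e, f, h}; <>(~p & q) there: a:T, c:T, e:T, f:T, h:T. ✓
Satisfying worlds: {a, b, c, f, g, h}.

6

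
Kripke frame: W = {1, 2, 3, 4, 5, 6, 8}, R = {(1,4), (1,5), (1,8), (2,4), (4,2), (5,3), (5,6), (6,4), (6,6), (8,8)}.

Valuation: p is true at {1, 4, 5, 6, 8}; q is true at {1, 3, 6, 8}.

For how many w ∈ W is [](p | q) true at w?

1: successors {4, 5, 8}; p | q there: 4:T, 5:T, 8:T. ✓
2: successors {4}; p | q there: 4:T. ✓
3: no successors, so [](p | q) holds vacuously. ✓
4: successors {2}; p | q there: 2:F. ✗
5: successors {3, 6}; p | q there: 3:T, 6:T. ✓
6: successors {4, 6}; p | q there: 4:T, 6:T. ✓
8: successors {8}; p | q there: 8:T. ✓
Satisfying worlds: {1, 2, 3, 5, 6, 8}.

6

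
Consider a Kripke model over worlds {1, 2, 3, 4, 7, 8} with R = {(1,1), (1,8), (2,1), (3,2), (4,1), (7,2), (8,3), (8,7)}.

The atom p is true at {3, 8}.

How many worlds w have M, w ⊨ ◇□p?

1: successors {1, 8}; □p there: 1:F, 8:F. ✗
2: successors {1}; □p there: 1:F. ✗
3: successors {2}; □p there: 2:F. ✗
4: successors {1}; □p there: 1:F. ✗
7: successors {2}; □p there: 2:F. ✗
8: successors {3, 7}; □p there: 3:F, 7:F. ✗
Satisfying worlds: ∅.

0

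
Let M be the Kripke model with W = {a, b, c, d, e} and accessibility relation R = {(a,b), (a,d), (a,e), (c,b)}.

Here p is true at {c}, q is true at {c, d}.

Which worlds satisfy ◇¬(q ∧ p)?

{a, c}

a: successors {b, d, e}; ¬(q ∧ p) there: b:T, d:T, e:T. ✓
b: no successors, so ◇¬(q ∧ p) fails. ✗
c: successors {b}; ¬(q ∧ p) there: b:T. ✓
d: no successors, so ◇¬(q ∧ p) fails. ✗
e: no successors, so ◇¬(q ∧ p) fails. ✗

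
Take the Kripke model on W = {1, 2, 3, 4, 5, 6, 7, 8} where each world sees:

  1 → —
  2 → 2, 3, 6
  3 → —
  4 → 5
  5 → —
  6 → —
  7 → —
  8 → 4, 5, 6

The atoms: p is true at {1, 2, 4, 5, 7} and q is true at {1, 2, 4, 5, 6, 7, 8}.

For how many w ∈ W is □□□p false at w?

1: no successors, so □□□p holds vacuously. ✓
2: successors {2, 3, 6}; □□p there: 2:F, 3:T, 6:T. ✗
3: no successors, so □□□p holds vacuously. ✓
4: successors {5}; □□p there: 5:T. ✓
5: no successors, so □□□p holds vacuously. ✓
6: no successors, so □□□p holds vacuously. ✓
7: no successors, so □□□p holds vacuously. ✓
8: successors {4, 5, 6}; □□p there: 4:T, 5:T, 6:T. ✓
Satisfying worlds: {1, 3, 4, 5, 6, 7, 8}.
So □□□p fails at the other 1 world.

1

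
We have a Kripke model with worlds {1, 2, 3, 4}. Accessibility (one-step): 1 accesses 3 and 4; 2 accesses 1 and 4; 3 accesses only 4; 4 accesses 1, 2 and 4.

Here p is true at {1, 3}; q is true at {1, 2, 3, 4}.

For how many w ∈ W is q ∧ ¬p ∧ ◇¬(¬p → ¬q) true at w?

1: q ∧ ¬p is F, ◇¬(¬p → ¬q) is T. ✗
2: q ∧ ¬p is T, ◇¬(¬p → ¬q) is T. ✓
3: q ∧ ¬p is F, ◇¬(¬p → ¬q) is T. ✗
4: q ∧ ¬p is T, ◇¬(¬p → ¬q) is T. ✓
Satisfying worlds: {2, 4}.

2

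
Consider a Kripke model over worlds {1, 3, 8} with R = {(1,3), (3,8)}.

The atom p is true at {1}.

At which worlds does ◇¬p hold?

{1, 3}

1: successors {3}; ¬p there: 3:T. ✓
3: successors {8}; ¬p there: 8:T. ✓
8: no successors, so ◇¬p fails. ✗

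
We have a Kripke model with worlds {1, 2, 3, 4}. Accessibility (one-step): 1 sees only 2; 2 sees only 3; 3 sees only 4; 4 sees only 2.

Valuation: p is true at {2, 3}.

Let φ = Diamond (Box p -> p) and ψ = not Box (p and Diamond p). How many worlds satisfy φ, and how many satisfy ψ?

3 and 2

For Diamond (Box p -> p):
1: successors {2}; Box p -> p there: 2:T. ✓
2: successors {3}; Box p -> p there: 3:T. ✓
3: successors {4}; Box p -> p there: 4:F. ✗
4: successors {2}; Box p -> p there: 2:T. ✓
— 3 worlds.
For not Box (p and Diamond p):
1: Box (p and Diamond p) is T. ✗
2: Box (p and Diamond p) is F. ✓
3: Box (p and Diamond p) is F. ✓
4: Box (p and Diamond p) is T. ✗
— 2 worlds.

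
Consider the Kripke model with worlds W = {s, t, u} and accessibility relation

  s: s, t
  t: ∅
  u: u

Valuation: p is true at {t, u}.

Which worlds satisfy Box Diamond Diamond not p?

{t}

s: successors {s, t}; Diamond Diamond not p there: s:T, t:F. ✗
t: no successors, so Box Diamond Diamond not p holds vacuously. ✓
u: successors {u}; Diamond Diamond not p there: u:F. ✗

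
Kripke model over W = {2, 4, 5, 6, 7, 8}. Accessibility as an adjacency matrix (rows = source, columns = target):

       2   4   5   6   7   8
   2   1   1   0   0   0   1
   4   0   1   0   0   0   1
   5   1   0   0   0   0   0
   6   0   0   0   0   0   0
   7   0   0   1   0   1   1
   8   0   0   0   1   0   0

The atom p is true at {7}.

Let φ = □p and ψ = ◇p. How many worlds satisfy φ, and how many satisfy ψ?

For □p:
2: successors {2, 4, 8}; p there: 2:F, 4:F, 8:F. ✗
4: successors {4, 8}; p there: 4:F, 8:F. ✗
5: successors {2}; p there: 2:F. ✗
6: no successors, so □p holds vacuously. ✓
7: successors {5, 7, 8}; p there: 5:F, 7:T, 8:F. ✗
8: successors {6}; p there: 6:F. ✗
— 1 world.
For ◇p:
2: successors {2, 4, 8}; p there: 2:F, 4:F, 8:F. ✗
4: successors {4, 8}; p there: 4:F, 8:F. ✗
5: successors {2}; p there: 2:F. ✗
6: no successors, so ◇p fails. ✗
7: successors {5, 7, 8}; p there: 5:F, 7:T, 8:F. ✓
8: successors {6}; p there: 6:F. ✗
— 1 world.

1 and 1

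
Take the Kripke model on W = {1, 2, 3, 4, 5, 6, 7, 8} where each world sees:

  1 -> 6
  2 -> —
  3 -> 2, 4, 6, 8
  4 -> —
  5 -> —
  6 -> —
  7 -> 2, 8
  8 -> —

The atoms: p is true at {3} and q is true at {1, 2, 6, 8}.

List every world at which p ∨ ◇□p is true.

{1, 3, 7}

1: p is F, ◇□p is T. ✓
2: p is F, ◇□p is F. ✗
3: p is T, ◇□p is T. ✓
4: p is F, ◇□p is F. ✗
5: p is F, ◇□p is F. ✗
6: p is F, ◇□p is F. ✗
7: p is F, ◇□p is T. ✓
8: p is F, ◇□p is F. ✗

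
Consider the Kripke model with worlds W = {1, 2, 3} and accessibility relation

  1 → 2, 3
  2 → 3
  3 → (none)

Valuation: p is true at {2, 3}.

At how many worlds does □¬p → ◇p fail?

1: □¬p is F, ◇p is T. ✓
2: □¬p is F, ◇p is T. ✓
3: □¬p is T, ◇p is F. ✗
Satisfying worlds: {1, 2}.
So □¬p → ◇p fails at the other 1 world.

1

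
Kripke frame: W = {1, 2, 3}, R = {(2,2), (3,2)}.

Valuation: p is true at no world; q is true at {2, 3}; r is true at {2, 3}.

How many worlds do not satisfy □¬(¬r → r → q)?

1: no successors, so □¬(¬r → r → q) holds vacuously. ✓
2: successors {2}; ¬(¬r → r → q) there: 2:F. ✗
3: successors {2}; ¬(¬r → r → q) there: 2:F. ✗
Satisfying worlds: {1}.
So □¬(¬r → r → q) fails at the other 2 worlds.

2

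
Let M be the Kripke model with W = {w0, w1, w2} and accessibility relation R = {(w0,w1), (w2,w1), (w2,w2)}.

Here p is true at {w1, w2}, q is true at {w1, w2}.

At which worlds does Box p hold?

{w0, w1, w2}

w0: successors {w1}; p there: w1:T. ✓
w1: no successors, so Box p holds vacuously. ✓
w2: successors {w1, w2}; p there: w1:T, w2:T. ✓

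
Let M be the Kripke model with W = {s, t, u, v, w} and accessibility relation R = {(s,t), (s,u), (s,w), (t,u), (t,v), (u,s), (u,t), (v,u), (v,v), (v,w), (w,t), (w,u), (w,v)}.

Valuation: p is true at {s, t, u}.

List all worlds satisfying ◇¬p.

{s, t, v, w}

s: successors {t, u, w}; ¬p there: t:F, u:F, w:T. ✓
t: successors {u, v}; ¬p there: u:F, v:T. ✓
u: successors {s, t}; ¬p there: s:F, t:F. ✗
v: successors {u, v, w}; ¬p there: u:F, v:T, w:T. ✓
w: successors {t, u, v}; ¬p there: t:F, u:F, v:T. ✓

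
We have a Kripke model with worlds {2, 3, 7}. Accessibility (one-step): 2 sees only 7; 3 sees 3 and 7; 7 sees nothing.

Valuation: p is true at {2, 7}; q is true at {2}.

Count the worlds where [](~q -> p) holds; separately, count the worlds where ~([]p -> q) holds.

2 and 1

For [](~q -> p):
2: successors {7}; ~q -> p there: 7:T. ✓
3: successors {3, 7}; ~q -> p there: 3:F, 7:T. ✗
7: no successors, so [](~q -> p) holds vacuously. ✓
— 2 worlds.
For ~([]p -> q):
2: []p -> q is T. ✗
3: []p -> q is T. ✗
7: []p -> q is F. ✓
— 1 world.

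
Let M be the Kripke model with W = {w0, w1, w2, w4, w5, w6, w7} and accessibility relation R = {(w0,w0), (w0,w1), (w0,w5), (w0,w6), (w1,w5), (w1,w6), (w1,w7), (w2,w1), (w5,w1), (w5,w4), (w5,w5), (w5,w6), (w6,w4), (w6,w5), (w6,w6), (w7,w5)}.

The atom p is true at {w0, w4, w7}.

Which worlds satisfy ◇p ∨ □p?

w0: ◇p is T, □p is F. ✓
w1: ◇p is T, □p is F. ✓
w2: ◇p is F, □p is F. ✗
w4: ◇p is F, □p is T. ✓
w5: ◇p is T, □p is F. ✓
w6: ◇p is T, □p is F. ✓
w7: ◇p is F, □p is F. ✗

{w0, w1, w4, w5, w6}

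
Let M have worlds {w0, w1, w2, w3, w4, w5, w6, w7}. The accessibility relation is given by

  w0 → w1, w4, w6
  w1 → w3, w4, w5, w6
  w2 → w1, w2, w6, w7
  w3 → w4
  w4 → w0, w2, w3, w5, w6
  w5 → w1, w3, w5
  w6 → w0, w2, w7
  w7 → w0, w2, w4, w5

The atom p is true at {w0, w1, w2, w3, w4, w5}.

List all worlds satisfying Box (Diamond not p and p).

{w3}

w0: successors {w1, w4, w6}; Diamond not p and p there: w1:T, w4:T, w6:F. ✗
w1: successors {w3, w4, w5, w6}; Diamond not p and p there: w3:F, w4:T, w5:F, w6:F. ✗
w2: successors {w1, w2, w6, w7}; Diamond not p and p there: w1:T, w2:T, w6:F, w7:F. ✗
w3: successors {w4}; Diamond not p and p there: w4:T. ✓
w4: successors {w0, w2, w3, w5, w6}; Diamond not p and p there: w0:T, w2:T, w3:F, w5:F, w6:F. ✗
w5: successors {w1, w3, w5}; Diamond not p and p there: w1:T, w3:F, w5:F. ✗
w6: successors {w0, w2, w7}; Diamond not p and p there: w0:T, w2:T, w7:F. ✗
w7: successors {w0, w2, w4, w5}; Diamond not p and p there: w0:T, w2:T, w4:T, w5:F. ✗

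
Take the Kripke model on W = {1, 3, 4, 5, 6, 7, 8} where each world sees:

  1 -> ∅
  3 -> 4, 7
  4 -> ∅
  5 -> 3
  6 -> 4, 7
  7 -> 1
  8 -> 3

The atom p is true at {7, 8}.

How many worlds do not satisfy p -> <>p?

2

1: p is F, <>p is F. ✓
3: p is F, <>p is T. ✓
4: p is F, <>p is F. ✓
5: p is F, <>p is F. ✓
6: p is F, <>p is T. ✓
7: p is T, <>p is F. ✗
8: p is T, <>p is F. ✗
Satisfying worlds: {1, 3, 4, 5, 6}.
So p -> <>p fails at the other 2 worlds.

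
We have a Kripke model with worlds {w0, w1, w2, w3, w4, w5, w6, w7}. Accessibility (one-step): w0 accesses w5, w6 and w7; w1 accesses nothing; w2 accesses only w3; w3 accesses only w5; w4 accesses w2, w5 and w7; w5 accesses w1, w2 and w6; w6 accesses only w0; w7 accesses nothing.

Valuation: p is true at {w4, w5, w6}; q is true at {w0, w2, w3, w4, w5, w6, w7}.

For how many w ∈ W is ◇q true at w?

w0: successors {w5, w6, w7}; q there: w5:T, w6:T, w7:T. ✓
w1: no successors, so ◇q fails. ✗
w2: successors {w3}; q there: w3:T. ✓
w3: successors {w5}; q there: w5:T. ✓
w4: successors {w2, w5, w7}; q there: w2:T, w5:T, w7:T. ✓
w5: successors {w1, w2, w6}; q there: w1:F, w2:T, w6:T. ✓
w6: successors {w0}; q there: w0:T. ✓
w7: no successors, so ◇q fails. ✗
Satisfying worlds: {w0, w2, w3, w4, w5, w6}.

6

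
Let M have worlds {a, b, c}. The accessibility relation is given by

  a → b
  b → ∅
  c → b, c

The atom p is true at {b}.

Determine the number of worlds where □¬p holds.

1

a: successors {b}; ¬p there: b:F. ✗
b: no successors, so □¬p holds vacuously. ✓
c: successors {b, c}; ¬p there: b:F, c:T. ✗
Satisfying worlds: {b}.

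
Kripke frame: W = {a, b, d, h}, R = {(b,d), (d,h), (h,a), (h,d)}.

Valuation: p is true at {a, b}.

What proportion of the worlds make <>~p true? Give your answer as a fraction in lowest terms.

3/4

a: no successors, so <>~p fails. ✗
b: successors {d}; ~p there: d:T. ✓
d: successors {h}; ~p there: h:T. ✓
h: successors {a, d}; ~p there: a:F, d:T. ✓
That's 3 of 4 worlds, so 3/4.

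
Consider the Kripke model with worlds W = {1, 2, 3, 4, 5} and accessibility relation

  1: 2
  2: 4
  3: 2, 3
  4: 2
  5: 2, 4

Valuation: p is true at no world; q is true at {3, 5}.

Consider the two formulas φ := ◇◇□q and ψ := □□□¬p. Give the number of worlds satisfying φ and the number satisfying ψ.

0 and 5

For ◇◇□q:
1: successors {2}; ◇□q there: 2:F. ✗
2: successors {4}; ◇□q there: 4:F. ✗
3: successors {2, 3}; ◇□q there: 2:F, 3:F. ✗
4: successors {2}; ◇□q there: 2:F. ✗
5: successors {2, 4}; ◇□q there: 2:F, 4:F. ✗
— 0 worlds.
For □□□¬p:
1: successors {2}; □□¬p there: 2:T. ✓
2: successors {4}; □□¬p there: 4:T. ✓
3: successors {2, 3}; □□¬p there: 2:T, 3:T. ✓
4: successors {2}; □□¬p there: 2:T. ✓
5: successors {2, 4}; □□¬p there: 2:T, 4:T. ✓
— 5 worlds.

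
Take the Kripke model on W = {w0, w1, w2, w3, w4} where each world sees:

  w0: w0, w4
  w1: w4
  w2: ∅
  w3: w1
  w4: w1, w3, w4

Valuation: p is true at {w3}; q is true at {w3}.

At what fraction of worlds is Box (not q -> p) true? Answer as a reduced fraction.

w0: successors {w0, w4}; not q -> p there: w0:F, w4:F. ✗
w1: successors {w4}; not q -> p there: w4:F. ✗
w2: no successors, so Box (not q -> p) holds vacuously. ✓
w3: successors {w1}; not q -> p there: w1:F. ✗
w4: successors {w1, w3, w4}; not q -> p there: w1:F, w3:T, w4:F. ✗
That's 1 of 5 worlds, so 1/5.

1/5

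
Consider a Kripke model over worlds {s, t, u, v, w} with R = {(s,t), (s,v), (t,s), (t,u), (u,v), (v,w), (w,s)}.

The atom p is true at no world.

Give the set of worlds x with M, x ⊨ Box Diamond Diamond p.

∅

s: successors {t, v}; Diamond Diamond p there: t:F, v:F. ✗
t: successors {s, u}; Diamond Diamond p there: s:F, u:F. ✗
u: successors {v}; Diamond Diamond p there: v:F. ✗
v: successors {w}; Diamond Diamond p there: w:F. ✗
w: successors {s}; Diamond Diamond p there: s:F. ✗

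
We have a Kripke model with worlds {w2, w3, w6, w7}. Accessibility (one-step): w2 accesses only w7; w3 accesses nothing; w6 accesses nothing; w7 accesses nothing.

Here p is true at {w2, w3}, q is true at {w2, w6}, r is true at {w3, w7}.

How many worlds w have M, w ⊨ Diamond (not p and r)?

w2: successors {w7}; not p and r there: w7:T. ✓
w3: no successors, so Diamond (not p and r) fails. ✗
w6: no successors, so Diamond (not p and r) fails. ✗
w7: no successors, so Diamond (not p and r) fails. ✗
Satisfying worlds: {w2}.

1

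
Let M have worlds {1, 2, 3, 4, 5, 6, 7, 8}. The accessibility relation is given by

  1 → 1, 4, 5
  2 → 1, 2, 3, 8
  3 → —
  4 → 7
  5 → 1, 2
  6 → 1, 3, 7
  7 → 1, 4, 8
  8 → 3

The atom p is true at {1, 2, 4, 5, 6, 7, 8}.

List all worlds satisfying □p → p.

{1, 2, 4, 5, 6, 7, 8}

1: □p is T, p is T. ✓
2: □p is F, p is T. ✓
3: □p is T, p is F. ✗
4: □p is T, p is T. ✓
5: □p is T, p is T. ✓
6: □p is F, p is T. ✓
7: □p is T, p is T. ✓
8: □p is F, p is T. ✓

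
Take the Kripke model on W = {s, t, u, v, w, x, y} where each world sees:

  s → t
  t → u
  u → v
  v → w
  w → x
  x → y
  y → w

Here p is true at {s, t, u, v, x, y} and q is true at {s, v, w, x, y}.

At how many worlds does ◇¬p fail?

5

s: successors {t}; ¬p there: t:F. ✗
t: successors {u}; ¬p there: u:F. ✗
u: successors {v}; ¬p there: v:F. ✗
v: successors {w}; ¬p there: w:T. ✓
w: successors {x}; ¬p there: x:F. ✗
x: successors {y}; ¬p there: y:F. ✗
y: successors {w}; ¬p there: w:T. ✓
Satisfying worlds: {v, y}.
So ◇¬p fails at the other 5 worlds.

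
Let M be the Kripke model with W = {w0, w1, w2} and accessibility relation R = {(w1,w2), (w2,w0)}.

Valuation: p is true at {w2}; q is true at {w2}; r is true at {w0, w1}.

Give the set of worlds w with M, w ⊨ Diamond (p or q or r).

w0: no successors, so Diamond (p or q or r) fails. ✗
w1: successors {w2}; p or q or r there: w2:T. ✓
w2: successors {w0}; p or q or r there: w0:T. ✓

{w1, w2}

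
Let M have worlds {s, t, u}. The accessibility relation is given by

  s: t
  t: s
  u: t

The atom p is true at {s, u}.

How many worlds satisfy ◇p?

1

s: successors {t}; p there: t:F. ✗
t: successors {s}; p there: s:T. ✓
u: successors {t}; p there: t:F. ✗
Satisfying worlds: {t}.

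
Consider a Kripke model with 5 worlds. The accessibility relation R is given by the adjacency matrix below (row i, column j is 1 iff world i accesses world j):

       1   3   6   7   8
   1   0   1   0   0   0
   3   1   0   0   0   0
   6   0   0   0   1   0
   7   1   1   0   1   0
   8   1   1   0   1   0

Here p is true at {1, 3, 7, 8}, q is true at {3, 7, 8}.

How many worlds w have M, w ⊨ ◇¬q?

3

1: successors {3}; ¬q there: 3:F. ✗
3: successors {1}; ¬q there: 1:T. ✓
6: successors {7}; ¬q there: 7:F. ✗
7: successors {1, 3, 7}; ¬q there: 1:T, 3:F, 7:F. ✓
8: successors {1, 3, 7}; ¬q there: 1:T, 3:F, 7:F. ✓
Satisfying worlds: {3, 7, 8}.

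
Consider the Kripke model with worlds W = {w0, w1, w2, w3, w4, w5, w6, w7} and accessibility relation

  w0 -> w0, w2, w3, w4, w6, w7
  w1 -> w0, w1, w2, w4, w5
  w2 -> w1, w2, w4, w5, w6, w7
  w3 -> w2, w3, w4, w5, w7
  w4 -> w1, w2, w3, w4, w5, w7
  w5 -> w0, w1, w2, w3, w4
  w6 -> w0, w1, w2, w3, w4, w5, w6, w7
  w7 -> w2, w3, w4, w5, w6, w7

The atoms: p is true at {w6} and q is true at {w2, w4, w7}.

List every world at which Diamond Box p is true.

∅

w0: successors {w0, w2, w3, w4, w6, w7}; Box p there: w0:F, w2:F, w3:F, w4:F, w6:F, w7:F. ✗
w1: successors {w0, w1, w2, w4, w5}; Box p there: w0:F, w1:F, w2:F, w4:F, w5:F. ✗
w2: successors {w1, w2, w4, w5, w6, w7}; Box p there: w1:F, w2:F, w4:F, w5:F, w6:F, w7:F. ✗
w3: successors {w2, w3, w4, w5, w7}; Box p there: w2:F, w3:F, w4:F, w5:F, w7:F. ✗
w4: successors {w1, w2, w3, w4, w5, w7}; Box p there: w1:F, w2:F, w3:F, w4:F, w5:F, w7:F. ✗
w5: successors {w0, w1, w2, w3, w4}; Box p there: w0:F, w1:F, w2:F, w3:F, w4:F. ✗
w6: successors {w0, w1, w2, w3, w4, w5, w6, w7}; Box p there: w0:F, w1:F, w2:F, w3:F, w4:F, w5:F, w6:F, w7:F. ✗
w7: successors {w2, w3, w4, w5, w6, w7}; Box p there: w2:F, w3:F, w4:F, w5:F, w6:F, w7:F. ✗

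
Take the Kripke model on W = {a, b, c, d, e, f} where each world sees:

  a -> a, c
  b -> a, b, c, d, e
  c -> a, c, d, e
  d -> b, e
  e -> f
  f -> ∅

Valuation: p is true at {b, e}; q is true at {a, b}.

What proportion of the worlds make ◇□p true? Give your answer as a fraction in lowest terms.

1/2

a: successors {a, c}; □p there: a:F, c:F. ✗
b: successors {a, b, c, d, e}; □p there: a:F, b:F, c:F, d:T, e:F. ✓
c: successors {a, c, d, e}; □p there: a:F, c:F, d:T, e:F. ✓
d: successors {b, e}; □p there: b:F, e:F. ✗
e: successors {f}; □p there: f:T. ✓
f: no successors, so ◇□p fails. ✗
That's 3 of 6 worlds, so 3/6 = 1/2.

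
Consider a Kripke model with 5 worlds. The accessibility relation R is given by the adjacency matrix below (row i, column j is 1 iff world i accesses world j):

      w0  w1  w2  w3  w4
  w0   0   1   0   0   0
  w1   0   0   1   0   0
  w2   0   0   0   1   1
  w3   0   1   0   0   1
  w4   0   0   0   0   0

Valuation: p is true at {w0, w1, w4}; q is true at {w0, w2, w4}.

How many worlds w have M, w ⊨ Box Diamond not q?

w0: successors {w1}; Diamond not q there: w1:F. ✗
w1: successors {w2}; Diamond not q there: w2:T. ✓
w2: successors {w3, w4}; Diamond not q there: w3:T, w4:F. ✗
w3: successors {w1, w4}; Diamond not q there: w1:F, w4:F. ✗
w4: no successors, so Box Diamond not q holds vacuously. ✓
Satisfying worlds: {w1, w4}.

2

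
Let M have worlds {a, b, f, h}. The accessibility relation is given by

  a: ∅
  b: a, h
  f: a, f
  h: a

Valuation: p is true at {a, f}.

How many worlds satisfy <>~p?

1

a: no successors, so <>~p fails. ✗
b: successors {a, h}; ~p there: a:F, h:T. ✓
f: successors {a, f}; ~p there: a:F, f:F. ✗
h: successors {a}; ~p there: a:F. ✗
Satisfying worlds: {b}.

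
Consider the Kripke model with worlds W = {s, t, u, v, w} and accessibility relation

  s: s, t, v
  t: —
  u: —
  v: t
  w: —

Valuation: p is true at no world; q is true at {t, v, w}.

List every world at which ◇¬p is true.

{s, v}

s: successors {s, t, v}; ¬p there: s:T, t:T, v:T. ✓
t: no successors, so ◇¬p fails. ✗
u: no successors, so ◇¬p fails. ✗
v: successors {t}; ¬p there: t:T. ✓
w: no successors, so ◇¬p fails. ✗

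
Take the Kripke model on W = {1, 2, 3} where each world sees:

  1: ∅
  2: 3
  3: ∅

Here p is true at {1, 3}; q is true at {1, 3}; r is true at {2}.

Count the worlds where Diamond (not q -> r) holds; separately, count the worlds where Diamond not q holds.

1 and 0

For Diamond (not q -> r):
1: no successors, so Diamond (not q -> r) fails. ✗
2: successors {3}; not q -> r there: 3:T. ✓
3: no successors, so Diamond (not q -> r) fails. ✗
— 1 world.
For Diamond not q:
1: no successors, so Diamond not q fails. ✗
2: successors {3}; not q there: 3:F. ✗
3: no successors, so Diamond not q fails. ✗
— 0 worlds.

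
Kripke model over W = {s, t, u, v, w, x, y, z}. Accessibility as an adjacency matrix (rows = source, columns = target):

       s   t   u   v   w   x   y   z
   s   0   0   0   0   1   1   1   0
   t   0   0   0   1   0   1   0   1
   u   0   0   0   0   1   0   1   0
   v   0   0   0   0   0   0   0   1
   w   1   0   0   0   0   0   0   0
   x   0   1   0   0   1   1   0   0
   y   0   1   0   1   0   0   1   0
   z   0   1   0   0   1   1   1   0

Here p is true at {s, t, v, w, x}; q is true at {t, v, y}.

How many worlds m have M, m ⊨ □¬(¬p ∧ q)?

s: successors {w, x, y}; ¬(¬p ∧ q) there: w:T, x:T, y:F. ✗
t: successors {v, x, z}; ¬(¬p ∧ q) there: v:T, x:T, z:T. ✓
u: successors {w, y}; ¬(¬p ∧ q) there: w:T, y:F. ✗
v: successors {z}; ¬(¬p ∧ q) there: z:T. ✓
w: successors {s}; ¬(¬p ∧ q) there: s:T. ✓
x: successors {t, w, x}; ¬(¬p ∧ q) there: t:T, w:T, x:T. ✓
y: successors {t, v, y}; ¬(¬p ∧ q) there: t:T, v:T, y:F. ✗
z: successors {t, w, x, y}; ¬(¬p ∧ q) there: t:T, w:T, x:T, y:F. ✗
Satisfying worlds: {t, v, w, x}.

4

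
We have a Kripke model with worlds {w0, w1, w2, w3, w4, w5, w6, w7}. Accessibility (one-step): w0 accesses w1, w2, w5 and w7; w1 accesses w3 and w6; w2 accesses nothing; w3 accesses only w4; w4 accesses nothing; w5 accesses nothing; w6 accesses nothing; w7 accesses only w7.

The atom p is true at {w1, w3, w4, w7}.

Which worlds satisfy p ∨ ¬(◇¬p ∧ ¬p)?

w0: p is F, ¬(◇¬p ∧ ¬p) is F. ✗
w1: p is T, ¬(◇¬p ∧ ¬p) is T. ✓
w2: p is F, ¬(◇¬p ∧ ¬p) is T. ✓
w3: p is T, ¬(◇¬p ∧ ¬p) is T. ✓
w4: p is T, ¬(◇¬p ∧ ¬p) is T. ✓
w5: p is F, ¬(◇¬p ∧ ¬p) is T. ✓
w6: p is F, ¬(◇¬p ∧ ¬p) is T. ✓
w7: p is T, ¬(◇¬p ∧ ¬p) is T. ✓

{w1, w2, w3, w4, w5, w6, w7}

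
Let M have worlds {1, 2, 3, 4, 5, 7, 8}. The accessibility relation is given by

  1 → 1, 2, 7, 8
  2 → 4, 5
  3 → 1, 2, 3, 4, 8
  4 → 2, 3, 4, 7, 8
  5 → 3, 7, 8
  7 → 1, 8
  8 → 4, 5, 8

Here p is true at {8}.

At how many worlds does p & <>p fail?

6

1: p is F, <>p is T. ✗
2: p is F, <>p is F. ✗
3: p is F, <>p is T. ✗
4: p is F, <>p is T. ✗
5: p is F, <>p is T. ✗
7: p is F, <>p is T. ✗
8: p is T, <>p is T. ✓
Satisfying worlds: {8}.
So p & <>p fails at the other 6 worlds.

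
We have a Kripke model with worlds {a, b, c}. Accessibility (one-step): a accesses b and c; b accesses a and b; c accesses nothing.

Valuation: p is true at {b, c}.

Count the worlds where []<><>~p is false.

a: successors {b, c}; <><>~p there: b:T, c:F. ✗
b: successors {a, b}; <><>~p there: a:T, b:T. ✓
c: no successors, so []<><>~p holds vacuously. ✓
Satisfying worlds: {b, c}.
So []<><>~p fails at the other 1 world.

1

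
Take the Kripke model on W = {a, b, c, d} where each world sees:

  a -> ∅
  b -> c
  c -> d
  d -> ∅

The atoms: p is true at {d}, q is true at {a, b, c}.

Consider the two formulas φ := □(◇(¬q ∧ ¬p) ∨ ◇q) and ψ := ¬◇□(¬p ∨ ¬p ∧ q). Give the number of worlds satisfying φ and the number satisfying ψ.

2 and 3

For □(◇(¬q ∧ ¬p) ∨ ◇q):
a: no successors, so □(◇(¬q ∧ ¬p) ∨ ◇q) holds vacuously. ✓
b: successors {c}; ◇(¬q ∧ ¬p) ∨ ◇q there: c:F. ✗
c: successors {d}; ◇(¬q ∧ ¬p) ∨ ◇q there: d:F. ✗
d: no successors, so □(◇(¬q ∧ ¬p) ∨ ◇q) holds vacuously. ✓
— 2 worlds.
For ¬◇□(¬p ∨ ¬p ∧ q):
a: ◇□(¬p ∨ ¬p ∧ q) is F. ✓
b: ◇□(¬p ∨ ¬p ∧ q) is F. ✓
c: ◇□(¬p ∨ ¬p ∧ q) is T. ✗
d: ◇□(¬p ∨ ¬p ∧ q) is F. ✓
— 3 worlds.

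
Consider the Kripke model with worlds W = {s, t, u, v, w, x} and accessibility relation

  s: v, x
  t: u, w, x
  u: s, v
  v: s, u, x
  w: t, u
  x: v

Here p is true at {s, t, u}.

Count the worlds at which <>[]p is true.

s: successors {v, x}; []p there: v:F, x:F. ✗
t: successors {u, w, x}; []p there: u:F, w:T, x:F. ✓
u: successors {s, v}; []p there: s:F, v:F. ✗
v: successors {s, u, x}; []p there: s:F, u:F, x:F. ✗
w: successors {t, u}; []p there: t:F, u:F. ✗
x: successors {v}; []p there: v:F. ✗
Satisfying worlds: {t}.

1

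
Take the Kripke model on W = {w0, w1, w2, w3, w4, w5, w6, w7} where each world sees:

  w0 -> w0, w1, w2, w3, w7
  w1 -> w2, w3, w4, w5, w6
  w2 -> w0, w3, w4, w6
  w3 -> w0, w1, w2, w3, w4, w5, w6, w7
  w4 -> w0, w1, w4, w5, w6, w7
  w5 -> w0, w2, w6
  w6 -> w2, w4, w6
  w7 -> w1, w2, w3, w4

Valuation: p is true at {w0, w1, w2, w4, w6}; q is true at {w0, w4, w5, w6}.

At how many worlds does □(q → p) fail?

w0: successors {w0, w1, w2, w3, w7}; q → p there: w0:T, w1:T, w2:T, w3:T, w7:T. ✓
w1: successors {w2, w3, w4, w5, w6}; q → p there: w2:T, w3:T, w4:T, w5:F, w6:T. ✗
w2: successors {w0, w3, w4, w6}; q → p there: w0:T, w3:T, w4:T, w6:T. ✓
w3: successors {w0, w1, w2, w3, w4, w5, w6, w7}; q → p there: w0:T, w1:T, w2:T, w3:T, w4:T, w5:F, w6:T, w7:T. ✗
w4: successors {w0, w1, w4, w5, w6, w7}; q → p there: w0:T, w1:T, w4:T, w5:F, w6:T, w7:T. ✗
w5: successors {w0, w2, w6}; q → p there: w0:T, w2:T, w6:T. ✓
w6: successors {w2, w4, w6}; q → p there: w2:T, w4:T, w6:T. ✓
w7: successors {w1, w2, w3, w4}; q → p there: w1:T, w2:T, w3:T, w4:T. ✓
Satisfying worlds: {w0, w2, w5, w6, w7}.
So □(q → p) fails at the other 3 worlds.

3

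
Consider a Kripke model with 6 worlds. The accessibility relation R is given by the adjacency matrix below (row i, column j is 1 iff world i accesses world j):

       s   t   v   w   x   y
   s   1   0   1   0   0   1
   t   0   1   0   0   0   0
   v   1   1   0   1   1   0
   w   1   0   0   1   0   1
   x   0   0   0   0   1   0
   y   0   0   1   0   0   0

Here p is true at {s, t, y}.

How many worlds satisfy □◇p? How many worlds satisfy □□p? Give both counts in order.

2 and 1

For □◇p:
s: successors {s, v, y}; ◇p there: s:T, v:T, y:F. ✗
t: successors {t}; ◇p there: t:T. ✓
v: successors {s, t, w, x}; ◇p there: s:T, t:T, w:T, x:F. ✗
w: successors {s, w, y}; ◇p there: s:T, w:T, y:F. ✗
x: successors {x}; ◇p there: x:F. ✗
y: successors {v}; ◇p there: v:T. ✓
— 2 worlds.
For □□p:
s: successors {s, v, y}; □p there: s:F, v:F, y:F. ✗
t: successors {t}; □p there: t:T. ✓
v: successors {s, t, w, x}; □p there: s:F, t:T, w:F, x:F. ✗
w: successors {s, w, y}; □p there: s:F, w:F, y:F. ✗
x: successors {x}; □p there: x:F. ✗
y: successors {v}; □p there: v:F. ✗
— 1 world.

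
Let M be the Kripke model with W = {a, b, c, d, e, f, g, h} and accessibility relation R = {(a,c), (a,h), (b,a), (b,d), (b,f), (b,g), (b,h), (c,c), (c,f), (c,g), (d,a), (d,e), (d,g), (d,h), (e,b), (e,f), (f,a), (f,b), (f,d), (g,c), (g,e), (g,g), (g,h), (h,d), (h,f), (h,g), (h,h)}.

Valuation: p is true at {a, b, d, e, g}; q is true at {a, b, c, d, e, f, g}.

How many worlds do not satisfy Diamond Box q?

1

a: successors {c, h}; Box q there: c:T, h:F. ✓
b: successors {a, d, f, g, h}; Box q there: a:F, d:F, f:T, g:F, h:F. ✓
c: successors {c, f, g}; Box q there: c:T, f:T, g:F. ✓
d: successors {a, e, g, h}; Box q there: a:F, e:T, g:F, h:F. ✓
e: successors {b, f}; Box q there: b:F, f:T. ✓
f: successors {a, b, d}; Box q there: a:F, b:F, d:F. ✗
g: successors {c, e, g, h}; Box q there: c:T, e:T, g:F, h:F. ✓
h: successors {d, f, g, h}; Box q there: d:F, f:T, g:F, h:F. ✓
Satisfying worlds: {a, b, c, d, e, g, h}.
So Diamond Box q fails at the other 1 world.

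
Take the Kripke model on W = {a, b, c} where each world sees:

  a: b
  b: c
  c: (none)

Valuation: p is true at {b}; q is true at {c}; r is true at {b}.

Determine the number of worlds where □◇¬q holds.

a: successors {b}; ◇¬q there: b:F. ✗
b: successors {c}; ◇¬q there: c:F. ✗
c: no successors, so □◇¬q holds vacuously. ✓
Satisfying worlds: {c}.

1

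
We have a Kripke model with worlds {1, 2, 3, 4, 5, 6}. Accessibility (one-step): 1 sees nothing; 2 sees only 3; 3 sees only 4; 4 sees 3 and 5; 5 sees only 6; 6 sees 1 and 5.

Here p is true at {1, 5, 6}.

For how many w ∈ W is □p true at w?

3

1: no successors, so □p holds vacuously. ✓
2: successors {3}; p there: 3:F. ✗
3: successors {4}; p there: 4:F. ✗
4: successors {3, 5}; p there: 3:F, 5:T. ✗
5: successors {6}; p there: 6:T. ✓
6: successors {1, 5}; p there: 1:T, 5:T. ✓
Satisfying worlds: {1, 5, 6}.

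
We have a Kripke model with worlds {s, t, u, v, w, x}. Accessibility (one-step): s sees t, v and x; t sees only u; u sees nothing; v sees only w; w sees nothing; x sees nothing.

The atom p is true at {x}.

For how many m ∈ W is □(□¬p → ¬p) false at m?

1

s: successors {t, v, x}; □¬p → ¬p there: t:T, v:T, x:F. ✗
t: successors {u}; □¬p → ¬p there: u:T. ✓
u: no successors, so □(□¬p → ¬p) holds vacuously. ✓
v: successors {w}; □¬p → ¬p there: w:T. ✓
w: no successors, so □(□¬p → ¬p) holds vacuously. ✓
x: no successors, so □(□¬p → ¬p) holds vacuously. ✓
Satisfying worlds: {t, u, v, w, x}.
So □(□¬p → ¬p) fails at the other 1 world.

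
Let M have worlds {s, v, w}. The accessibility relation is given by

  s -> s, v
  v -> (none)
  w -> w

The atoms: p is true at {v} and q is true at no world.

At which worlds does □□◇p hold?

{v}

s: successors {s, v}; □◇p there: s:F, v:T. ✗
v: no successors, so □□◇p holds vacuously. ✓
w: successors {w}; □◇p there: w:F. ✗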